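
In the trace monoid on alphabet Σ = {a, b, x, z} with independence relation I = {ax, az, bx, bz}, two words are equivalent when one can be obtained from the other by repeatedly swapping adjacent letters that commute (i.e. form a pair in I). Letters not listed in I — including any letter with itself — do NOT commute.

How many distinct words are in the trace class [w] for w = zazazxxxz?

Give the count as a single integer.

36

0(z) covers ∅
1(a) covers ∅
2(z) covers 0:z
3(a) covers 1:a
4(z) covers 2:z
5(x) covers 4:z
6(x) covers 5:x
7(x) covers 6:x
8(z) covers 7:x
floor of heap: 0:z, 1:a
completions by unplaced set U, small U first (add the entries for U minus each lowest piece of U):
  |U|=1: {3}:1  {8}:1
  |U|=2: {1,3}:1  {3,8}:2  {7,8}:1
  |U|=3: {1,3,8}:3  {3,7,8}:3  {6,7,8}:1
  |U|=4: {1,3,7,8}:6  {3,6,7,8}:4  {5,6,7,8}:1
  |U|=5: {1,3,6,7,8}:10  {3,5,6,7,8}:5  {4,5,6,7,8}:1
  |U|=6: {1,3,5,6,7,8}:15  {2,4,5,6,7,8}:1  {3,4,5,6,7,8}:6
  |U|=7: {0,2,4,5,6,7,8}:1  {1,3,4,5,6,7,8}:21  {2,3,4,5,6,7,8}:7
  start at 0(z): 28
  start at 1(a): 8
sum over floor = 36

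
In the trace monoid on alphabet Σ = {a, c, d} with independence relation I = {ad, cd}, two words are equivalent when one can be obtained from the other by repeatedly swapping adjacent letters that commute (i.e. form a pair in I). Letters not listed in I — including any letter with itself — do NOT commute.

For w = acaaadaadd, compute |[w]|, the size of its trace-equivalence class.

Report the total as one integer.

120

drop 0:a onto floor
drop 1:c onto {0:a}
drop 2:a onto {1:c}
drop 3:a onto {2:a}
drop 4:a onto {3:a}
drop 5:d onto floor
drop 6:a onto {4:a}
drop 7:a onto {6:a}
drop 8:d onto {5:d}
drop 9:d onto {8:d}
ground layer = {0:a, 5:d}
drop-orders for the pieces not yet dropped (sum over which currently-grounded one goes next):
  1 to go: {7} 1  {9} 1
  2 to go: {6,7} 1  {7,9} 2  {8,9} 1
  3 to go: {4,6,7} 1  {5,8,9} 1  {6,7,9} 3  {7,8,9} 3
  4 to go: {3,4,6,7} 1  {4,6,7,9} 4  {5,7,8,9} 4  {6,7,8,9} 6
  5 to go: {2,3,4,6,7} 1  {3,4,6,7,9} 5  {4,6,7,8,9} 10  {5,6,7,8,9} 10
  6 to go: {1,2,3,4,6,7} 1  {2,3,4,6,7,9} 6  {3,4,6,7,8,9} 15  {4,5,6,7,8,9} 20
  7 to go: {0,1,2,3,4,6,7} 1  {1,2,3,4,6,7,9} 7  {2,3,4,6,7,8,9} 21  {3,4,5,6,7,8,9} 35
  8 to go: {0,1,2,3,4,6,7,9} 8  {1,2,3,4,6,7,8,9} 28  {2,3,4,5,6,7,8,9} 56
  if 0:a drops first: 84 orders
  if 5:d drops first: 36 orders
heap linearizations: 120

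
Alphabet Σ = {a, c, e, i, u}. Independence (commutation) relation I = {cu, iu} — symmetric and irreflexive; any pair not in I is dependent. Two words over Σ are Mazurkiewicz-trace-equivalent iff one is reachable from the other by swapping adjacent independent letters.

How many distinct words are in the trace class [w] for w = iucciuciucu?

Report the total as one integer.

330

piece 0:i — minimal
piece 1:u — minimal
piece 2:c rests on {0:i}
piece 3:c rests on {2:c}
piece 4:i rests on {3:c}
piece 5:u rests on {1:u}
piece 6:c rests on {4:i}
piece 7:i rests on {6:c}
piece 8:u rests on {5:u}
piece 9:c rests on {7:i}
piece 10:u rests on {8:u}
minimal pieces: {0:i, 1:u}
ways to finish when only these pieces remain (= sum over removing one remaining piece with nothing left below it):
  1 left: {9}→1  {10}→1
  2 left: {7,9}→1  {8,10}→1  {9,10}→2
  3 left: {5,8,10}→1  {6,7,9}→1  {7,9,10}→3  {8,9,10}→3
  4 left: {1,5,8,10}→1  {4,6,7,9}→1  {5,8,9,10}→4  {6,7,9,10}→4  {7,8,9,10}→6
  5 left: {1,5,8,9,10}→5  {3,4,6,7,9}→1  {4,6,7,9,10}→5  {5,7,8,9,10}→10  {6,7,8,9,10}→10
  6 left: {1,5,7,8,9,10}→15  {2,3,4,6,7,9}→1  {3,4,6,7,9,10}→6  {4,6,7,8,9,10}→15  {5,6,7,8,9,10}→20
  7 left: {0,2,3,4,6,7,9}→1  {1,5,6,7,8,9,10}→35  {2,3,4,6,7,9,10}→7  {3,4,6,7,8,9,10}→21  {4,5,6,7,8,9,10}→35
  8 left: {0,2,3,4,6,7,9,10}→8  {1,4,5,6,7,8,9,10}→70  {2,3,4,6,7,8,9,10}→28  {3,4,5,6,7,8,9,10}→56
  9 left: {0,2,3,4,6,7,8,9,10}→36  {1,3,4,5,6,7,8,9,10}→126  {2,3,4,5,6,7,8,9,10}→84
  placing 0:i first → 210 extensions
  placing 1:u first → 120 extensions
total linear extensions = 330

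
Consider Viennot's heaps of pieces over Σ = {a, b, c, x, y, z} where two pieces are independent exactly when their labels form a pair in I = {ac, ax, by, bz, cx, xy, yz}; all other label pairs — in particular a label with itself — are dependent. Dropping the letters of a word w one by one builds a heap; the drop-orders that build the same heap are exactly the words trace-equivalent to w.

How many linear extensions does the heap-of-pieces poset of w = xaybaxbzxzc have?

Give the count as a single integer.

drop 0:x onto floor
drop 1:a onto floor
drop 2:y onto {1:a}
drop 3:b onto {0:x, 1:a}
drop 4:a onto {2:y, 3:b}
drop 5:x onto {3:b}
drop 6:b onto {4:a, 5:x}
drop 7:z onto {4:a, 5:x}
drop 8:x onto {6:b, 7:z}
drop 9:z onto {8:x}
drop 10:c onto {9:z}
ground layer = {0:x, 1:a}
drop-orders for the pieces not yet dropped (sum over which currently-grounded one goes next):
  1 to go: {10} 1
  2 to go: {9,10} 1
  3 to go: {8,9,10} 1
  4 to go: {6,8,9,10} 1  {7,8,9,10} 1
  5 to go: {6,7,8,9,10} 2
  6 to go: {4,6,7,8,9,10} 2  {5,6,7,8,9,10} 2
  7 to go: {2,4,6,7,8,9,10} 2  {4,5,6,7,8,9,10} 4
  8 to go: {2,4,5,6,7,8,9,10} 6  {3,4,5,6,7,8,9,10} 4
  9 to go: {0,3,4,5,6,7,8,9,10} 4  {2,3,4,5,6,7,8,9,10} 10
  if 0:x drops first: 10 orders
  if 1:a drops first: 14 orders
heap linearizations: 24

24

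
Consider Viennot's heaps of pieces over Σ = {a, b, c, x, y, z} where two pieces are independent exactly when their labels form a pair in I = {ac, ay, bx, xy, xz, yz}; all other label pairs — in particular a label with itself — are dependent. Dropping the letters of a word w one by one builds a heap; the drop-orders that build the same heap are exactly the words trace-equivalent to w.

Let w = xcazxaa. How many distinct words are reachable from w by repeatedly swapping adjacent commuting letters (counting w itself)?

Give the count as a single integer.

4

drop 0:x onto floor
drop 1:c onto {0:x}
drop 2:a onto {0:x}
drop 3:z onto {1:c, 2:a}
drop 4:x onto {1:c, 2:a}
drop 5:a onto {3:z, 4:x}
drop 6:a onto {5:a}
ground layer = {0:x}
drop-orders for the pieces not yet dropped (sum over which currently-grounded one goes next):
  1 to go: {6} 1
  2 to go: {5,6} 1
  3 to go: {3,5,6} 1  {4,5,6} 1
  4 to go: {3,4,5,6} 2
  5 to go: {1,3,4,5,6} 2  {2,3,4,5,6} 2
  if 0:x drops first: 4 orders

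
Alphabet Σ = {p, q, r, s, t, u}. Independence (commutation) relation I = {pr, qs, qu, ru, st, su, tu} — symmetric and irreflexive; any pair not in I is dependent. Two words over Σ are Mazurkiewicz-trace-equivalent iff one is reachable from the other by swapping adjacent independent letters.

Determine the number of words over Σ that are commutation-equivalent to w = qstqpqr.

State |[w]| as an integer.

4

drop 0:q onto floor
drop 1:s onto floor
drop 2:t onto {0:q}
drop 3:q onto {2:t}
drop 4:p onto {1:s, 3:q}
drop 5:q onto {4:p}
drop 6:r onto {5:q}
ground layer = {0:q, 1:s}
drop-orders for the pieces not yet dropped (sum over which currently-grounded one goes next):
  1 to go: {6} 1
  2 to go: {5,6} 1
  3 to go: {4,5,6} 1
  4 to go: {1,4,5,6} 1  {3,4,5,6} 1
  5 to go: {1,3,4,5,6} 2  {2,3,4,5,6} 1
  if 0:q drops first: 3 orders
  if 1:s drops first: 1 orders
heap linearizations: 4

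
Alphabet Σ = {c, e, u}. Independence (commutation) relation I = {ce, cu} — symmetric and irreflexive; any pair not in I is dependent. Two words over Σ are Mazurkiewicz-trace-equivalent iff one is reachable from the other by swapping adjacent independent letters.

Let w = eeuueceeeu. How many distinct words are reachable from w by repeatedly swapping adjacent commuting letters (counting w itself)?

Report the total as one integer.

10

drop 0:e onto floor
drop 1:e onto {0:e}
drop 2:u onto {1:e}
drop 3:u onto {2:u}
drop 4:e onto {3:u}
drop 5:c onto floor
drop 6:e onto {4:e}
drop 7:e onto {6:e}
drop 8:e onto {7:e}
drop 9:u onto {8:e}
ground layer = {0:e, 5:c}
drop-orders for the pieces not yet dropped (sum over which currently-grounded one goes next):
  1 to go: {5} 1  {9} 1
  2 to go: {5,9} 2  {8,9} 1
  3 to go: {5,8,9} 3  {7,8,9} 1
  4 to go: {5,7,8,9} 4  {6,7,8,9} 1
  5 to go: {4,6,7,8,9} 1  {5,6,7,8,9} 5
  6 to go: {3,4,6,7,8,9} 1  {4,5,6,7,8,9} 6
  7 to go: {2,3,4,6,7,8,9} 1  {3,4,5,6,7,8,9} 7
  8 to go: {1,2,3,4,6,7,8,9} 1  {2,3,4,5,6,7,8,9} 8
  if 0:e drops first: 9 orders
  if 5:c drops first: 1 orders
heap linearizations: 10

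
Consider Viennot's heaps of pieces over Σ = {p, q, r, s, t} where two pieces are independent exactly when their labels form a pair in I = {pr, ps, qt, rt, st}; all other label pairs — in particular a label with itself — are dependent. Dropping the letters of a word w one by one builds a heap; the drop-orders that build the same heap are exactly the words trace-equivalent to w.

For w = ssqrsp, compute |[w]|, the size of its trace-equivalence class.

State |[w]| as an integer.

3

0(s) covers ∅
1(s) covers 0:s
2(q) covers 1:s
3(r) covers 2:q
4(s) covers 3:r
5(p) covers 2:q
floor of heap: 0:s
completions by unplaced set U, small U first (add the entries for U minus each lowest piece of U):
  |U|=1: {4}:1  {5}:1
  |U|=2: {3,4}:1  {4,5}:2
  |U|=3: {3,4,5}:3
  |U|=4: {2,3,4,5}:3
  start at 0(s): 3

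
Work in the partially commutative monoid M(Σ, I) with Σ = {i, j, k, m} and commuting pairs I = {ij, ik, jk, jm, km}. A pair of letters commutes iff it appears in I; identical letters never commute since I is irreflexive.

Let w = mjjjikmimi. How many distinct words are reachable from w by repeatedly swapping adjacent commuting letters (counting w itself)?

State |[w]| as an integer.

840

piece 0:m — minimal
piece 1:j — minimal
piece 2:j rests on {1:j}
piece 3:j rests on {2:j}
piece 4:i rests on {0:m}
piece 5:k — minimal
piece 6:m rests on {4:i}
piece 7:i rests on {6:m}
piece 8:m rests on {7:i}
piece 9:i rests on {8:m}
minimal pieces: {0:m, 1:j, 5:k}
ways to finish when only these pieces remain (= sum over removing one remaining piece with nothing left below it):
  1 left: {3}→1  {5}→1  {9}→1
  2 left: {2,3}→1  {3,5}→2  {3,9}→2  {5,9}→2  {8,9}→1
  3 left: {1,2,3}→1  {2,3,5}→3  {2,3,9}→3  {3,5,9}→6  {3,8,9}→3  {5,8,9}→3  {7,8,9}→1
  4 left: {1,2,3,5}→4  {1,2,3,9}→4  {2,3,5,9}→12  {2,3,8,9}→6  {3,5,8,9}→12  {3,7,8,9}→4  {5,7,8,9}→4  {6,7,8,9}→1
  5 left: {1,2,3,5,9}→20  {1,2,3,8,9}→10  {2,3,5,8,9}→30  {2,3,7,8,9}→10  {3,5,7,8,9}→20  {3,6,7,8,9}→5  {4,6,7,8,9}→1  {5,6,7,8,9}→5
  6 left: {0,4,6,7,8,9}→1  {1,2,3,5,8,9}→60  {1,2,3,7,8,9}→20  {2,3,5,7,8,9}→60  {2,3,6,7,8,9}→15  {3,4,6,7,8,9}→6  {3,5,6,7,8,9}→30  {4,5,6,7,8,9}→6
  7 left: {0,3,4,6,7,8,9}→7  {0,4,5,6,7,8,9}→7  {1,2,3,5,7,8,9}→140  {1,2,3,6,7,8,9}→35  {2,3,4,6,7,8,9}→21  {2,3,5,6,7,8,9}→105  {3,4,5,6,7,8,9}→42
  8 left: {0,2,3,4,6,7,8,9}→28  {0,3,4,5,6,7,8,9}→56  {1,2,3,4,6,7,8,9}→56  {1,2,3,5,6,7,8,9}→280  {2,3,4,5,6,7,8,9}→168
  placing 0:m first → 504 extensions
  placing 1:j first → 252 extensions
  placing 5:k first → 84 extensions
total linear extensions = 840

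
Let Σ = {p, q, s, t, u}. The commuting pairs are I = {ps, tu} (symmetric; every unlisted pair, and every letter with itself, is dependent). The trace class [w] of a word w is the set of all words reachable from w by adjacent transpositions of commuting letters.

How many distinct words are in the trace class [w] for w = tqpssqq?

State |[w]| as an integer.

#0=t has no predecessor
#1=q depends on [0:t]
#2=p depends on [1:q]
#3=s depends on [1:q]
#4=s depends on [3:s]
#5=q depends on [2:p, 4:s]
#6=q depends on [5:q]
sources: [0:t]
N(rest) = Σ N(rest − s) over sources s of rest; N(one piece) = 1:
  size 1 → [6]=1
  size 2 → [5,6]=1
  size 3 → [2,5,6]=1  [4,5,6]=1
  size 4 → [2,4,5,6]=2  [3,4,5,6]=1
  size 5 → [2,3,4,5,6]=3
  first=0(t) contributes 3

3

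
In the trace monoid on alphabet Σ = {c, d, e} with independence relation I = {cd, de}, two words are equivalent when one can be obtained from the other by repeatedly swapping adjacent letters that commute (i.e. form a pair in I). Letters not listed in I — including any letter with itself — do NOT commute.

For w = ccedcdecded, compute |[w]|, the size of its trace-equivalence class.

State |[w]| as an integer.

piece 0:c — minimal
piece 1:c rests on {0:c}
piece 2:e rests on {1:c}
piece 3:d — minimal
piece 4:c rests on {2:e}
piece 5:d rests on {3:d}
piece 6:e rests on {4:c}
piece 7:c rests on {6:e}
piece 8:d rests on {5:d}
piece 9:e rests on {7:c}
piece 10:d rests on {8:d}
minimal pieces: {0:c, 3:d}
ways to finish when only these pieces remain (= sum over removing one remaining piece with nothing left below it):
  1 left: {9}→1  {10}→1
  2 left: {7,9}→1  {8,10}→1  {9,10}→2
  3 left: {5,8,10}→1  {6,7,9}→1  {7,9,10}→3  {8,9,10}→3
  4 left: {3,5,8,10}→1  {4,6,7,9}→1  {5,8,9,10}→4  {6,7,9,10}→4  {7,8,9,10}→6
  5 left: {2,4,6,7,9}→1  {3,5,8,9,10}→5  {4,6,7,9,10}→5  {5,7,8,9,10}→10  {6,7,8,9,10}→10
  6 left: {1,2,4,6,7,9}→1  {2,4,6,7,9,10}→6  {3,5,7,8,9,10}→15  {4,6,7,8,9,10}→15  {5,6,7,8,9,10}→20
  7 left: {0,1,2,4,6,7,9}→1  {1,2,4,6,7,9,10}→7  {2,4,6,7,8,9,10}→21  {3,5,6,7,8,9,10}→35  {4,5,6,7,8,9,10}→35
  8 left: {0,1,2,4,6,7,9,10}→8  {1,2,4,6,7,8,9,10}→28  {2,4,5,6,7,8,9,10}→56  {3,4,5,6,7,8,9,10}→70
  9 left: {0,1,2,4,6,7,8,9,10}→36  {1,2,4,5,6,7,8,9,10}→84  {2,3,4,5,6,7,8,9,10}→126
  placing 0:c first → 210 extensions
  placing 3:d first → 120 extensions
total linear extensions = 330

330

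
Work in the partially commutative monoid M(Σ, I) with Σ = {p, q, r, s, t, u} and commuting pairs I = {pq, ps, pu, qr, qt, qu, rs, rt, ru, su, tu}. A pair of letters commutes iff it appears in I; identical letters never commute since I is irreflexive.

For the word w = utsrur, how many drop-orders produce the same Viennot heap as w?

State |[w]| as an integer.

drop 0:u onto floor
drop 1:t onto floor
drop 2:s onto {1:t}
drop 3:r onto floor
drop 4:u onto {0:u}
drop 5:r onto {3:r}
ground layer = {0:u, 1:t, 3:r}
drop-orders for the pieces not yet dropped (sum over which currently-grounded one goes next):
  1 to go: {2} 1  {4} 1  {5} 1
  2 to go: {0,4} 1  {1,2} 1  {2,4} 2  {2,5} 2  {3,5} 1  {4,5} 2
  3 to go: {0,2,4} 3  {0,4,5} 3  {1,2,4} 3  {1,2,5} 3  {2,3,5} 3  {2,4,5} 6  {3,4,5} 3
  4 to go: {0,1,2,4} 6  {0,2,4,5} 12  {0,3,4,5} 6  {1,2,3,5} 6  {1,2,4,5} 12  {2,3,4,5} 12
  if 0:u drops first: 30 orders
  if 1:t drops first: 30 orders
  if 3:r drops first: 30 orders
heap linearizations: 90

90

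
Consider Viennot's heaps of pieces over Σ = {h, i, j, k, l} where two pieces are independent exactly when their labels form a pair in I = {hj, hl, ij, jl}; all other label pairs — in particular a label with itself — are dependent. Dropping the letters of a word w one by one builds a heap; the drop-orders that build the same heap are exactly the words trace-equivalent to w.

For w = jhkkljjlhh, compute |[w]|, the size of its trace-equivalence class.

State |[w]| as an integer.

piece 0:j — minimal
piece 1:h — minimal
piece 2:k rests on {0:j, 1:h}
piece 3:k rests on {2:k}
piece 4:l rests on {3:k}
piece 5:j rests on {3:k}
piece 6:j rests on {5:j}
piece 7:l rests on {4:l}
piece 8:h rests on {3:k}
piece 9:h rests on {8:h}
minimal pieces: {0:j, 1:h}
ways to finish when only these pieces remain (= sum over removing one remaining piece with nothing left below it):
  1 left: {6}→1  {7}→1  {9}→1
  2 left: {4,7}→1  {5,6}→1  {6,7}→2  {6,9}→2  {7,9}→2  {8,9}→1
  3 left: {4,6,7}→3  {4,7,9}→3  {5,6,7}→3  {5,6,9}→3  {6,7,9}→6  {6,8,9}→3  {7,8,9}→3
  4 left: {4,5,6,7}→6  {4,6,7,9}→12  {4,7,8,9}→6  {5,6,7,9}→12  {5,6,8,9}→6  {6,7,8,9}→12
  5 left: {4,5,6,7,9}→30  {4,6,7,8,9}→30  {5,6,7,8,9}→30
  6 left: {4,5,6,7,8,9}→90
  7 left: {3,4,5,6,7,8,9}→90
  8 left: {2,3,4,5,6,7,8,9}→90
  placing 0:j first → 90 extensions
  placing 1:h first → 90 extensions
total linear extensions = 180

180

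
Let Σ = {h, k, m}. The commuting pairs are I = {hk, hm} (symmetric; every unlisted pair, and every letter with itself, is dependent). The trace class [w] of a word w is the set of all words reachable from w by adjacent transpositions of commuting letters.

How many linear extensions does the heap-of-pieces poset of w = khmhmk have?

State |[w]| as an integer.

15

drop 0:k onto floor
drop 1:h onto floor
drop 2:m onto {0:k}
drop 3:h onto {1:h}
drop 4:m onto {2:m}
drop 5:k onto {4:m}
ground layer = {0:k, 1:h}
drop-orders for the pieces not yet dropped (sum over which currently-grounded one goes next):
  1 to go: {3} 1  {5} 1
  2 to go: {1,3} 1  {3,5} 2  {4,5} 1
  3 to go: {1,3,5} 3  {2,4,5} 1  {3,4,5} 3
  4 to go: {0,2,4,5} 1  {1,3,4,5} 6  {2,3,4,5} 4
  if 0:k drops first: 10 orders
  if 1:h drops first: 5 orders
heap linearizations: 15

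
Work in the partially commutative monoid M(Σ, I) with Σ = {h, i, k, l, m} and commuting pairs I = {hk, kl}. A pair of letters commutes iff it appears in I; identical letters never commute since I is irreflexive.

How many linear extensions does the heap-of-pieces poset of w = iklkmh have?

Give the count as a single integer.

3

#0=i has no predecessor
#1=k depends on [0:i]
#2=l depends on [0:i]
#3=k depends on [1:k]
#4=m depends on [2:l, 3:k]
#5=h depends on [4:m]
sources: [0:i]
N(rest) = Σ N(rest − s) over sources s of rest; N(one piece) = 1:
  size 1 → [5]=1
  size 2 → [4,5]=1
  size 3 → [2,4,5]=1  [3,4,5]=1
  size 4 → [1,3,4,5]=1  [2,3,4,5]=2
  first=0(i) contributes 3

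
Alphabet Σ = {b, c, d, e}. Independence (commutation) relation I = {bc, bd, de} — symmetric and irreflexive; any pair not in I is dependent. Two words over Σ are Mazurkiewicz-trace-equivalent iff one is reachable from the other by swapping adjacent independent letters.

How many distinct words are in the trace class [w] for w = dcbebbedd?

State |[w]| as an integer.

51

#0=d has no predecessor
#1=c depends on [0:d]
#2=b has no predecessor
#3=e depends on [1:c, 2:b]
#4=b depends on [3:e]
#5=b depends on [4:b]
#6=e depends on [5:b]
#7=d depends on [1:c]
#8=d depends on [7:d]
sources: [0:d, 2:b]
N(rest) = Σ N(rest − s) over sources s of rest; N(one piece) = 1:
  size 1 → [6]=1  [8]=1
  size 2 → [5,6]=1  [6,8]=2  [7,8]=1
  size 3 → [4,5,6]=1  [5,6,8]=3  [6,7,8]=3
  size 4 → [3,4,5,6]=1  [4,5,6,8]=4  [5,6,7,8]=6
  size 5 → [2,3,4,5,6]=1  [3,4,5,6,8]=5  [4,5,6,7,8]=10
  size 6 → [2,3,4,5,6,8]=6  [3,4,5,6,7,8]=15
  size 7 → [1,3,4,5,6,7,8]=15  [2,3,4,5,6,7,8]=21
  first=0(d) contributes 36
  first=2(b) contributes 15
|[w]| = 51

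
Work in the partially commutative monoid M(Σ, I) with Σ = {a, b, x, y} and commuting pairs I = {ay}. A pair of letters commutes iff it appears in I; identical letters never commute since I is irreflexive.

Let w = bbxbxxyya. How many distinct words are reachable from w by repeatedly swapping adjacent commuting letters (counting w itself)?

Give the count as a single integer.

drop 0:b onto floor
drop 1:b onto {0:b}
drop 2:x onto {1:b}
drop 3:b onto {2:x}
drop 4:x onto {3:b}
drop 5:x onto {4:x}
drop 6:y onto {5:x}
drop 7:y onto {6:y}
drop 8:a onto {5:x}
ground layer = {0:b}
drop-orders for the pieces not yet dropped (sum over which currently-grounded one goes next):
  1 to go: {7} 1  {8} 1
  2 to go: {6,7} 1  {7,8} 2
  3 to go: {6,7,8} 3
  4 to go: {5,6,7,8} 3
  5 to go: {4,5,6,7,8} 3
  6 to go: {3,4,5,6,7,8} 3
  7 to go: {2,3,4,5,6,7,8} 3
  if 0:b drops first: 3 orders

3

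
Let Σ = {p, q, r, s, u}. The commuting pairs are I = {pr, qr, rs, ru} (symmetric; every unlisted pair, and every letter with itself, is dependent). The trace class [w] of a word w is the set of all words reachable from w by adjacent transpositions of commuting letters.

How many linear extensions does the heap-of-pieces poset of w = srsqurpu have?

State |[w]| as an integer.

28

0(s) covers ∅
1(r) covers ∅
2(s) covers 0:s
3(q) covers 2:s
4(u) covers 3:q
5(r) covers 1:r
6(p) covers 4:u
7(u) covers 6:p
floor of heap: 0:s, 1:r
completions by unplaced set U, small U first (add the entries for U minus each lowest piece of U):
  |U|=1: {5}:1  {7}:1
  |U|=2: {1,5}:1  {5,7}:2  {6,7}:1
  |U|=3: {1,5,7}:3  {4,6,7}:1  {5,6,7}:3
  |U|=4: {1,5,6,7}:6  {3,4,6,7}:1  {4,5,6,7}:4
  |U|=5: {1,4,5,6,7}:10  {2,3,4,6,7}:1  {3,4,5,6,7}:5
  |U|=6: {0,2,3,4,6,7}:1  {1,3,4,5,6,7}:15  {2,3,4,5,6,7}:6
  start at 0(s): 21
  start at 1(r): 7
sum over floor = 28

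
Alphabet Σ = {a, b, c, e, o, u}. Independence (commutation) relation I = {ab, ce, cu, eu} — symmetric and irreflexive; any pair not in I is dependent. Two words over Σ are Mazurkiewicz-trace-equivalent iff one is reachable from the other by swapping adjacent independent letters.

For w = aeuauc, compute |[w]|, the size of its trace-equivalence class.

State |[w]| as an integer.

drop 0:a onto floor
drop 1:e onto {0:a}
drop 2:u onto {0:a}
drop 3:a onto {1:e, 2:u}
drop 4:u onto {3:a}
drop 5:c onto {3:a}
ground layer = {0:a}
drop-orders for the pieces not yet dropped (sum over which currently-grounded one goes next):
  1 to go: {4} 1  {5} 1
  2 to go: {4,5} 2
  3 to go: {3,4,5} 2
  4 to go: {1,3,4,5} 2  {2,3,4,5} 2
  if 0:a drops first: 4 orders

4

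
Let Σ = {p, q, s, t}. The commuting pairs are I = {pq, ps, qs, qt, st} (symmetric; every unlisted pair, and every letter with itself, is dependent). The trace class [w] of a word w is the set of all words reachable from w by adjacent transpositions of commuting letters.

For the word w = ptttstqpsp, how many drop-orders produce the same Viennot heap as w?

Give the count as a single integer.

360

drop 0:p onto floor
drop 1:t onto {0:p}
drop 2:t onto {1:t}
drop 3:t onto {2:t}
drop 4:s onto floor
drop 5:t onto {3:t}
drop 6:q onto floor
drop 7:p onto {5:t}
drop 8:s onto {4:s}
drop 9:p onto {7:p}
ground layer = {0:p, 4:s, 6:q}
drop-orders for the pieces not yet dropped (sum over which currently-grounded one goes next):
  1 to go: {6} 1  {8} 1  {9} 1
  2 to go: {4,8} 1  {6,8} 2  {6,9} 2  {7,9} 1  {8,9} 2
  3 to go: {4,6,8} 3  {4,8,9} 3  {5,7,9} 1  {6,7,9} 3  {6,8,9} 6  {7,8,9} 3
  4 to go: {3,5,7,9} 1  {4,6,8,9} 12  {4,7,8,9} 6  {5,6,7,9} 4  {5,7,8,9} 4  {6,7,8,9} 12
  5 to go: {2,3,5,7,9} 1  {3,5,6,7,9} 5  {3,5,7,8,9} 5  {4,5,7,8,9} 10  {4,6,7,8,9} 30  {5,6,7,8,9} 20
  6 to go: {1,2,3,5,7,9} 1  {2,3,5,6,7,9} 6  {2,3,5,7,8,9} 6  {3,4,5,7,8,9} 15  {3,5,6,7,8,9} 30  {4,5,6,7,8,9} 60
  7 to go: {0,1,2,3,5,7,9} 1  {1,2,3,5,6,7,9} 7  {1,2,3,5,7,8,9} 7  {2,3,4,5,7,8,9} 21  {2,3,5,6,7,8,9} 42  {3,4,5,6,7,8,9} 105
  8 to go: {0,1,2,3,5,6,7,9} 8  {0,1,2,3,5,7,8,9} 8  {1,2,3,4,5,7,8,9} 28  {1,2,3,5,6,7,8,9} 56  {2,3,4,5,6,7,8,9} 168
  if 0:p drops first: 252 orders
  if 4:s drops first: 72 orders
  if 6:q drops first: 36 orders
heap linearizations: 360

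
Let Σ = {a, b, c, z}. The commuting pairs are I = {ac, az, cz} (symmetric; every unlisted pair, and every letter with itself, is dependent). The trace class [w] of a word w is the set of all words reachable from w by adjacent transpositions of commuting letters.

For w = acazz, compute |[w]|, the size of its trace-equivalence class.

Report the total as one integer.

#0=a has no predecessor
#1=c has no predecessor
#2=a depends on [0:a]
#3=z has no predecessor
#4=z depends on [3:z]
sources: [0:a, 1:c, 3:z]
N(rest) = Σ N(rest − s) over sources s of rest; N(one piece) = 1:
  size 1 → [1]=1  [2]=1  [4]=1
  size 2 → [0,2]=1  [1,2]=2  [1,4]=2  [2,4]=2  [3,4]=1
  size 3 → [0,1,2]=3  [0,2,4]=3  [1,2,4]=6  [1,3,4]=3  [2,3,4]=3
  first=0(a) contributes 12
  first=1(c) contributes 6
  first=3(z) contributes 12
|[w]| = 30

30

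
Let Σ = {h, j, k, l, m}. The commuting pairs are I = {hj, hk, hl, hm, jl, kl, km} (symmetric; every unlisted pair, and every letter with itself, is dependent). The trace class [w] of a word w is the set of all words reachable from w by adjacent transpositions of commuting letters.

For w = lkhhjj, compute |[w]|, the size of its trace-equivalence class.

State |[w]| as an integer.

drop 0:l onto floor
drop 1:k onto floor
drop 2:h onto floor
drop 3:h onto {2:h}
drop 4:j onto {1:k}
drop 5:j onto {4:j}
ground layer = {0:l, 1:k, 2:h}
drop-orders for the pieces not yet dropped (sum over which currently-grounded one goes next):
  1 to go: {0} 1  {3} 1  {5} 1
  2 to go: {0,3} 2  {0,5} 2  {2,3} 1  {3,5} 2  {4,5} 1
  3 to go: {0,2,3} 3  {0,3,5} 6  {0,4,5} 3  {1,4,5} 1  {2,3,5} 3  {3,4,5} 3
  4 to go: {0,1,4,5} 4  {0,2,3,5} 12  {0,3,4,5} 12  {1,3,4,5} 4  {2,3,4,5} 6
  if 0:l drops first: 10 orders
  if 1:k drops first: 30 orders
  if 2:h drops first: 20 orders
heap linearizations: 60

60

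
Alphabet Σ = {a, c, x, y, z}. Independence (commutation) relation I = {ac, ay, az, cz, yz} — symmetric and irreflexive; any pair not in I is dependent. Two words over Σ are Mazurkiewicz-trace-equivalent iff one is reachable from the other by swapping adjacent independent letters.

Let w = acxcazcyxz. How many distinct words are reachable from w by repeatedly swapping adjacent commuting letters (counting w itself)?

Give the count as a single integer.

40

#0=a has no predecessor
#1=c has no predecessor
#2=x depends on [0:a, 1:c]
#3=c depends on [2:x]
#4=a depends on [2:x]
#5=z depends on [2:x]
#6=c depends on [3:c]
#7=y depends on [6:c]
#8=x depends on [4:a, 5:z, 7:y]
#9=z depends on [8:x]
sources: [0:a, 1:c]
N(rest) = Σ N(rest − s) over sources s of rest; N(one piece) = 1:
  size 1 → [9]=1
  size 2 → [8,9]=1
  size 3 → [4,8,9]=1  [5,8,9]=1  [7,8,9]=1
  size 4 → [4,5,8,9]=2  [4,7,8,9]=2  [5,7,8,9]=2  [6,7,8,9]=1
  size 5 → [3,6,7,8,9]=1  [4,5,7,8,9]=6  [4,6,7,8,9]=3  [5,6,7,8,9]=3
  size 6 → [3,4,6,7,8,9]=4  [3,5,6,7,8,9]=4  [4,5,6,7,8,9]=12
  size 7 → [3,4,5,6,7,8,9]=20
  size 8 → [2,3,4,5,6,7,8,9]=20
  first=0(a) contributes 20
  first=1(c) contributes 20
|[w]| = 40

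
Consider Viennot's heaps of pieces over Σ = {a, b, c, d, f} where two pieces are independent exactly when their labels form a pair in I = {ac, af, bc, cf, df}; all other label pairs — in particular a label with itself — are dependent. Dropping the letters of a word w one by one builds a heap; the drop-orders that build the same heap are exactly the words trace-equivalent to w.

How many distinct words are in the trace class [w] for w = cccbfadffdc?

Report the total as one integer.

879

drop 0:c onto floor
drop 1:c onto {0:c}
drop 2:c onto {1:c}
drop 3:b onto floor
drop 4:f onto {3:b}
drop 5:a onto {3:b}
drop 6:d onto {2:c, 5:a}
drop 7:f onto {4:f}
drop 8:f onto {7:f}
drop 9:d onto {6:d}
drop 10:c onto {9:d}
ground layer = {0:c, 3:b}
drop-orders for the pieces not yet dropped (sum over which currently-grounded one goes next):
  1 to go: {8} 1  {10} 1
  2 to go: {7,8} 1  {8,10} 2  {9,10} 1
  3 to go: {4,7,8} 1  {6,9,10} 1  {7,8,10} 3  {8,9,10} 3
  4 to go: {2,6,9,10} 1  {4,7,8,10} 4  {5,6,9,10} 1  {6,8,9,10} 4  {7,8,9,10} 6
  5 to go: {1,2,6,9,10} 1  {2,5,6,9,10} 2  {2,6,8,9,10} 5  {4,7,8,9,10} 10  {5,6,8,9,10} 5  {6,7,8,9,10} 10
  6 to go: {0,1,2,6,9,10} 1  {1,2,5,6,9,10} 3  {1,2,6,8,9,10} 6  {2,5,6,8,9,10} 12  {2,6,7,8,9,10} 15  {4,6,7,8,9,10} 20  {5,6,7,8,9,10} 15
  7 to go: {0,1,2,5,6,9,10} 4  {0,1,2,6,8,9,10} 7  {1,2,5,6,8,9,10} 21  {1,2,6,7,8,9,10} 21  {2,4,6,7,8,9,10} 35  {2,5,6,7,8,9,10} 42  {4,5,6,7,8,9,10} 35
  8 to go: {0,1,2,5,6,8,9,10} 32  {0,1,2,6,7,8,9,10} 28  {1,2,4,6,7,8,9,10} 56  {1,2,5,6,7,8,9,10} 84  {2,4,5,6,7,8,9,10} 112  {3,4,5,6,7,8,9,10} 35
  9 to go: {0,1,2,4,6,7,8,9,10} 84  {0,1,2,5,6,7,8,9,10} 144  {1,2,4,5,6,7,8,9,10} 252  {2,3,4,5,6,7,8,9,10} 147
  if 0:c drops first: 399 orders
  if 3:b drops first: 480 orders
heap linearizations: 879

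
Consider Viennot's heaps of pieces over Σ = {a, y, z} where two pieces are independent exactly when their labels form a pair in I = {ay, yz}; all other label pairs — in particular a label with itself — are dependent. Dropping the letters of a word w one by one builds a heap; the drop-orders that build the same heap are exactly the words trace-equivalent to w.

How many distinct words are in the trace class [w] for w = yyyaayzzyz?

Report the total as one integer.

#0=y has no predecessor
#1=y depends on [0:y]
#2=y depends on [1:y]
#3=a has no predecessor
#4=a depends on [3:a]
#5=y depends on [2:y]
#6=z depends on [4:a]
#7=z depends on [6:z]
#8=y depends on [5:y]
#9=z depends on [7:z]
sources: [0:y, 3:a]
N(rest) = Σ N(rest − s) over sources s of rest; N(one piece) = 1:
  size 1 → [8]=1  [9]=1
  size 2 → [5,8]=1  [7,9]=1  [8,9]=2
  size 3 → [2,5,8]=1  [5,8,9]=3  [6,7,9]=1  [7,8,9]=3
  size 4 → [1,2,5,8]=1  [2,5,8,9]=4  [4,6,7,9]=1  [5,7,8,9]=6  [6,7,8,9]=4
  size 5 → [0,1,2,5,8]=1  [1,2,5,8,9]=5  [2,5,7,8,9]=10  [3,4,6,7,9]=1  [4,6,7,8,9]=5  [5,6,7,8,9]=10
  size 6 → [0,1,2,5,8,9]=6  [1,2,5,7,8,9]=15  [2,5,6,7,8,9]=20  [3,4,6,7,8,9]=6  [4,5,6,7,8,9]=15
  size 7 → [0,1,2,5,7,8,9]=21  [1,2,5,6,7,8,9]=35  [2,4,5,6,7,8,9]=35  [3,4,5,6,7,8,9]=21
  size 8 → [0,1,2,5,6,7,8,9]=56  [1,2,4,5,6,7,8,9]=70  [2,3,4,5,6,7,8,9]=56
  first=0(y) contributes 126
  first=3(a) contributes 126
|[w]| = 252

252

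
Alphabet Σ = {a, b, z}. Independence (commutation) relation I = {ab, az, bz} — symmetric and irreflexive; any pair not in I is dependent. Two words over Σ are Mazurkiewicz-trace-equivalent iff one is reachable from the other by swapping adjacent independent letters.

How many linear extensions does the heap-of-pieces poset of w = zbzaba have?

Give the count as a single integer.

0(z) covers ∅
1(b) covers ∅
2(z) covers 0:z
3(a) covers ∅
4(b) covers 1:b
5(a) covers 3:a
floor of heap: 0:z, 1:b, 3:a
completions by unplaced set U, small U first (add the entries for U minus each lowest piece of U):
  |U|=1: {2}:1  {4}:1  {5}:1
  |U|=2: {0,2}:1  {1,4}:1  {2,4}:2  {2,5}:2  {3,5}:1  {4,5}:2
  |U|=3: {0,2,4}:3  {0,2,5}:3  {1,2,4}:3  {1,4,5}:3  {2,3,5}:3  {2,4,5}:6  {3,4,5}:3
  |U|=4: {0,1,2,4}:6  {0,2,3,5}:6  {0,2,4,5}:12  {1,2,4,5}:12  {1,3,4,5}:6  {2,3,4,5}:12
  start at 0(z): 30
  start at 1(b): 30
  start at 3(a): 30
sum over floor = 90

90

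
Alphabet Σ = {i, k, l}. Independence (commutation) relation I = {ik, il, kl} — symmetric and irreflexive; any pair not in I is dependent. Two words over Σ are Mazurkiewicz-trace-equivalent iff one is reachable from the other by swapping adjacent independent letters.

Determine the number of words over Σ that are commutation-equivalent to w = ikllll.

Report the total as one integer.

#0=i has no predecessor
#1=k has no predecessor
#2=l has no predecessor
#3=l depends on [2:l]
#4=l depends on [3:l]
#5=l depends on [4:l]
sources: [0:i, 1:k, 2:l]
N(rest) = Σ N(rest − s) over sources s of rest; N(one piece) = 1:
  size 1 → [0]=1  [1]=1  [5]=1
  size 2 → [0,1]=2  [0,5]=2  [1,5]=2  [4,5]=1
  size 3 → [0,1,5]=6  [0,4,5]=3  [1,4,5]=3  [3,4,5]=1
  size 4 → [0,1,4,5]=12  [0,3,4,5]=4  [1,3,4,5]=4  [2,3,4,5]=1
  first=0(i) contributes 5
  first=1(k) contributes 5
  first=2(l) contributes 20
|[w]| = 30

30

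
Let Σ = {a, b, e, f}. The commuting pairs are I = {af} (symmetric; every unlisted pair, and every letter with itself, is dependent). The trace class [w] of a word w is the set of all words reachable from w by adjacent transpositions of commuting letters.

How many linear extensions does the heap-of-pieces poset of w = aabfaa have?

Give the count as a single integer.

3

piece 0:a — minimal
piece 1:a rests on {0:a}
piece 2:b rests on {1:a}
piece 3:f rests on {2:b}
piece 4:a rests on {2:b}
piece 5:a rests on {4:a}
minimal pieces: {0:a}
ways to finish when only these pieces remain (= sum over removing one remaining piece with nothing left below it):
  1 left: {3}→1  {5}→1
  2 left: {3,5}→2  {4,5}→1
  3 left: {3,4,5}→3
  4 left: {2,3,4,5}→3
  placing 0:a first → 3 extensions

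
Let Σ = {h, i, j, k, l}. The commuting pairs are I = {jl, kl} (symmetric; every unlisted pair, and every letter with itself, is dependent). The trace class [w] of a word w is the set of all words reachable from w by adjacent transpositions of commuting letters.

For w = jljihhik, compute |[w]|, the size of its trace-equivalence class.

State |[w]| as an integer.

3

0(j) covers ∅
1(l) covers ∅
2(j) covers 0:j
3(i) covers 1:l, 2:j
4(h) covers 3:i
5(h) covers 4:h
6(i) covers 5:h
7(k) covers 6:i
floor of heap: 0:j, 1:l
completions by unplaced set U, small U first (add the entries for U minus each lowest piece of U):
  |U|=1: {7}:1
  |U|=2: {6,7}:1
  |U|=3: {5,6,7}:1
  |U|=4: {4,5,6,7}:1
  |U|=5: {3,4,5,6,7}:1
  |U|=6: {1,3,4,5,6,7}:1  {2,3,4,5,6,7}:1
  start at 0(j): 2
  start at 1(l): 1
sum over floor = 3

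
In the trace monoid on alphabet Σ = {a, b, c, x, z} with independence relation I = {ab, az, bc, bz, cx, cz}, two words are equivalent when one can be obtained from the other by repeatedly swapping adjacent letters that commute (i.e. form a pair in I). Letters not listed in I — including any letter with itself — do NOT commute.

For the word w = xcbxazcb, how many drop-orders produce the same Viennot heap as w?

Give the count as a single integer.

#0=x has no predecessor
#1=c has no predecessor
#2=b depends on [0:x]
#3=x depends on [2:b]
#4=a depends on [1:c, 3:x]
#5=z depends on [3:x]
#6=c depends on [4:a]
#7=b depends on [3:x]
sources: [0:x, 1:c]
N(rest) = Σ N(rest − s) over sources s of rest; N(one piece) = 1:
  size 1 → [5]=1  [6]=1  [7]=1
  size 2 → [4,6]=1  [5,6]=2  [5,7]=2  [6,7]=2
  size 3 → [1,4,6]=1  [4,5,6]=3  [4,6,7]=3  [5,6,7]=6
  size 4 → [1,4,5,6]=4  [1,4,6,7]=4  [4,5,6,7]=12
  size 5 → [1,4,5,6,7]=20  [3,4,5,6,7]=12
  size 6 → [1,3,4,5,6,7]=32  [2,3,4,5,6,7]=12
  first=0(x) contributes 44
  first=1(c) contributes 12
|[w]| = 56

56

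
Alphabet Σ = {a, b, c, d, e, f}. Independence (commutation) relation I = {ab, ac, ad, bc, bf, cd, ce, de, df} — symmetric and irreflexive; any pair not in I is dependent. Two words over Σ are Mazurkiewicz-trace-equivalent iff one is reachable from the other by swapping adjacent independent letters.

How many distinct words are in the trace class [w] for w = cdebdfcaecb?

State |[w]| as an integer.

1482

drop 0:c onto floor
drop 1:d onto floor
drop 2:e onto floor
drop 3:b onto {1:d, 2:e}
drop 4:d onto {3:b}
drop 5:f onto {0:c, 2:e}
drop 6:c onto {5:f}
drop 7:a onto {5:f}
drop 8:e onto {3:b, 7:a}
drop 9:c onto {6:c}
drop 10:b onto {4:d, 8:e}
ground layer = {0:c, 1:d, 2:e}
drop-orders for the pieces not yet dropped (sum over which currently-grounded one goes next):
  1 to go: {9} 1  {10} 1
  2 to go: {4,10} 1  {6,9} 1  {8,10} 1  {9,10} 2
  3 to go: {4,8,10} 2  {4,9,10} 3  {6,9,10} 3  {7,8,10} 1  {8,9,10} 3
  4 to go: {3,4,8,10} 2  {4,6,9,10} 6  {4,7,8,10} 3  {4,8,9,10} 8  {6,8,9,10} 6  {7,8,9,10} 4
  5 to go: {1,3,4,8,10} 2  {3,4,7,8,10} 5  {3,4,8,9,10} 10  {4,6,8,9,10} 20  {4,7,8,9,10} 15  {6,7,8,9,10} 10
  6 to go: {1,3,4,7,8,10} 7  {1,3,4,8,9,10} 12  {3,4,6,8,9,10} 30  {3,4,7,8,9,10} 30  {4,6,7,8,9,10} 45  {5,6,7,8,9,10} 10
  7 to go: {0,5,6,7,8,9,10} 10  {1,3,4,6,8,9,10} 42  {1,3,4,7,8,9,10} 49  {3,4,6,7,8,9,10} 105  {4,5,6,7,8,9,10} 55
  8 to go: {0,4,5,6,7,8,9,10} 65  {1,3,4,6,7,8,9,10} 196  {3,4,5,6,7,8,9,10} 160
  9 to go: {0,3,4,5,6,7,8,9,10} 225  {1,3,4,5,6,7,8,9,10} 356  {2,3,4,5,6,7,8,9,10} 160
  if 0:c drops first: 516 orders
  if 1:d drops first: 385 orders
  if 2:e drops first: 581 orders
heap linearizations: 1482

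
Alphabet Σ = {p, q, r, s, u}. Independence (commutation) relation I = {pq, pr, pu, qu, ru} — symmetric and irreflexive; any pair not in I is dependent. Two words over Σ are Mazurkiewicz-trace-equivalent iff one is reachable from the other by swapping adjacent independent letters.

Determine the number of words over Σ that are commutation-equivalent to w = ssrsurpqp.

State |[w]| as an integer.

#0=s has no predecessor
#1=s depends on [0:s]
#2=r depends on [1:s]
#3=s depends on [2:r]
#4=u depends on [3:s]
#5=r depends on [3:s]
#6=p depends on [3:s]
#7=q depends on [5:r]
#8=p depends on [6:p]
sources: [0:s]
N(rest) = Σ N(rest − s) over sources s of rest; N(one piece) = 1:
  size 1 → [4]=1  [7]=1  [8]=1
  size 2 → [4,7]=2  [4,8]=2  [5,7]=1  [6,8]=1  [7,8]=2
  size 3 → [4,5,7]=3  [4,6,8]=3  [4,7,8]=6  [5,7,8]=3  [6,7,8]=3
  size 4 → [4,5,7,8]=12  [4,6,7,8]=12  [5,6,7,8]=6
  size 5 → [4,5,6,7,8]=30
  size 6 → [3,4,5,6,7,8]=30
  size 7 → [2,3,4,5,6,7,8]=30
  first=0(s) contributes 30

30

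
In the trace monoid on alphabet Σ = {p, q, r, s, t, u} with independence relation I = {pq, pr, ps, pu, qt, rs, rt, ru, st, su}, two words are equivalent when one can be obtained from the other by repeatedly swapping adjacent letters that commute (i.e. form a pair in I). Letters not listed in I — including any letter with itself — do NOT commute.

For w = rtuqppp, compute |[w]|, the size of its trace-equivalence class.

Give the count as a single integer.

50

drop 0:r onto floor
drop 1:t onto floor
drop 2:u onto {1:t}
drop 3:q onto {0:r, 2:u}
drop 4:p onto {1:t}
drop 5:p onto {4:p}
drop 6:p onto {5:p}
ground layer = {0:r, 1:t}
drop-orders for the pieces not yet dropped (sum over which currently-grounded one goes next):
  1 to go: {3} 1  {6} 1
  2 to go: {0,3} 1  {2,3} 1  {3,6} 2  {5,6} 1
  3 to go: {0,2,3} 2  {0,3,6} 3  {2,3,6} 3  {3,5,6} 3  {4,5,6} 1
  4 to go: {0,2,3,6} 8  {0,3,5,6} 6  {2,3,5,6} 6  {3,4,5,6} 4
  5 to go: {0,2,3,5,6} 20  {0,3,4,5,6} 10  {2,3,4,5,6} 10
  if 0:r drops first: 10 orders
  if 1:t drops first: 40 orders
heap linearizations: 50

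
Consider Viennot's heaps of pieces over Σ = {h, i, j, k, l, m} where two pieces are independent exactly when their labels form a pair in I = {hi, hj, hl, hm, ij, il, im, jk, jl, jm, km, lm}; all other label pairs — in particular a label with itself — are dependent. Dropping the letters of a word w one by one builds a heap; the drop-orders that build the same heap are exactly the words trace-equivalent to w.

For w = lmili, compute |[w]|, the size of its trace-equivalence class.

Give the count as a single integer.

#0=l has no predecessor
#1=m has no predecessor
#2=i has no predecessor
#3=l depends on [0:l]
#4=i depends on [2:i]
sources: [0:l, 1:m, 2:i]
N(rest) = Σ N(rest − s) over sources s of rest; N(one piece) = 1:
  size 1 → [1]=1  [3]=1  [4]=1
  size 2 → [0,3]=1  [1,3]=2  [1,4]=2  [2,4]=1  [3,4]=2
  size 3 → [0,1,3]=3  [0,3,4]=3  [1,2,4]=3  [1,3,4]=6  [2,3,4]=3
  first=0(l) contributes 12
  first=1(m) contributes 6
  first=2(i) contributes 12
|[w]| = 30

30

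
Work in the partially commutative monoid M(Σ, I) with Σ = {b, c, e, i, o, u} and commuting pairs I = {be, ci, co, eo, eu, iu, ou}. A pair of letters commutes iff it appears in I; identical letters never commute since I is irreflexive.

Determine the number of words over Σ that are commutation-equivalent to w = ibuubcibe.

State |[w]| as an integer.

4

piece 0:i — minimal
piece 1:b rests on {0:i}
piece 2:u rests on {1:b}
piece 3:u rests on {2:u}
piece 4:b rests on {3:u}
piece 5:c rests on {4:b}
piece 6:i rests on {4:b}
piece 7:b rests on {5:c, 6:i}
piece 8:e rests on {5:c, 6:i}
minimal pieces: {0:i}
ways to finish when only these pieces remain (= sum over removing one remaining piece with nothing left below it):
  1 left: {7}→1  {8}→1
  2 left: {7,8}→2
  3 left: {5,7,8}→2  {6,7,8}→2
  4 left: {5,6,7,8}→4
  5 left: {4,5,6,7,8}→4
  6 left: {3,4,5,6,7,8}→4
  7 left: {2,3,4,5,6,7,8}→4
  placing 0:i first → 4 extensions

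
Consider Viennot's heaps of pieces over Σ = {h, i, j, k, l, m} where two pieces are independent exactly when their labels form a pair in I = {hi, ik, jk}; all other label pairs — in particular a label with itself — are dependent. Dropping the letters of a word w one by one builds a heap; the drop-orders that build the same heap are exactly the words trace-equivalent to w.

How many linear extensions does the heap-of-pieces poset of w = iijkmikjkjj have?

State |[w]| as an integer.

#0=i has no predecessor
#1=i depends on [0:i]
#2=j depends on [1:i]
#3=k has no predecessor
#4=m depends on [2:j, 3:k]
#5=i depends on [4:m]
#6=k depends on [4:m]
#7=j depends on [5:i]
#8=k depends on [6:k]
#9=j depends on [7:j]
#10=j depends on [9:j]
sources: [0:i, 3:k]
N(rest) = Σ N(rest − s) over sources s of rest; N(one piece) = 1:
  size 1 → [8]=1  [10]=1
  size 2 → [6,8]=1  [8,10]=2  [9,10]=1
  size 3 → [6,8,10]=3  [7,9,10]=1  [8,9,10]=3
  size 4 → [5,7,9,10]=1  [6,8,9,10]=6  [7,8,9,10]=4
  size 5 → [5,7,8,9,10]=5  [6,7,8,9,10]=10
  size 6 → [5,6,7,8,9,10]=15
  size 7 → [4,5,6,7,8,9,10]=15
  size 8 → [2,4,5,6,7,8,9,10]=15  [3,4,5,6,7,8,9,10]=15
  size 9 → [1,2,4,5,6,7,8,9,10]=15  [2,3,4,5,6,7,8,9,10]=30
  first=0(i) contributes 45
  first=3(k) contributes 15
|[w]| = 60

60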